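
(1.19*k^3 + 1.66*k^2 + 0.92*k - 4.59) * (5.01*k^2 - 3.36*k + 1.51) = 5.9619*k^5 + 4.3182*k^4 + 0.828500000000001*k^3 - 23.5805*k^2 + 16.8116*k - 6.9309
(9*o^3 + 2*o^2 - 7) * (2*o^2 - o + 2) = 18*o^5 - 5*o^4 + 16*o^3 - 10*o^2 + 7*o - 14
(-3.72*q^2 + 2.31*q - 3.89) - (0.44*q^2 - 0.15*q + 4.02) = -4.16*q^2 + 2.46*q - 7.91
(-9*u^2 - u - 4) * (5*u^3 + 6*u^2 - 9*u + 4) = -45*u^5 - 59*u^4 + 55*u^3 - 51*u^2 + 32*u - 16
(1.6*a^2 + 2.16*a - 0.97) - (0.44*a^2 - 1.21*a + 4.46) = 1.16*a^2 + 3.37*a - 5.43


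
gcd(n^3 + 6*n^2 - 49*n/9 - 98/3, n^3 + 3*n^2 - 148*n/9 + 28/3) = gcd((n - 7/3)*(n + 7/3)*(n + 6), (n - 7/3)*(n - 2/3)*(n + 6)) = n^2 + 11*n/3 - 14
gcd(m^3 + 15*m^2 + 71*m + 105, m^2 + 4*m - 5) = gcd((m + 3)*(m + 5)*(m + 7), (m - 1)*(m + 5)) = m + 5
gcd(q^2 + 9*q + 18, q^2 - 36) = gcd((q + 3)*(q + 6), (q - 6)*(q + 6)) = q + 6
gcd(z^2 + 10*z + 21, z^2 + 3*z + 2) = 1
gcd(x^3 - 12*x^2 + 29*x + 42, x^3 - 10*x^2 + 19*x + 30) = x^2 - 5*x - 6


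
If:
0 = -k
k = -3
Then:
No Solution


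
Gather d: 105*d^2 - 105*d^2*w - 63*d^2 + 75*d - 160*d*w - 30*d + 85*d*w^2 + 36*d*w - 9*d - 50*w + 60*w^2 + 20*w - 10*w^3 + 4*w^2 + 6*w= d^2*(42 - 105*w) + d*(85*w^2 - 124*w + 36) - 10*w^3 + 64*w^2 - 24*w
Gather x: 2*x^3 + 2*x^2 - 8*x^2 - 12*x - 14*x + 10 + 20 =2*x^3 - 6*x^2 - 26*x + 30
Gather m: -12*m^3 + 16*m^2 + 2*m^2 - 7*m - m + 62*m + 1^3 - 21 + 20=-12*m^3 + 18*m^2 + 54*m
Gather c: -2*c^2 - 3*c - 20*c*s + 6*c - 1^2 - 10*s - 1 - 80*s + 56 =-2*c^2 + c*(3 - 20*s) - 90*s + 54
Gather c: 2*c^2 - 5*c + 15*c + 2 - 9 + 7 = 2*c^2 + 10*c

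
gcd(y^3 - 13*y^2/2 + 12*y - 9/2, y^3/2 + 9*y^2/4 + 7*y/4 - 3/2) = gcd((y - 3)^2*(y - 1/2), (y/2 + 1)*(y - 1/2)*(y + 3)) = y - 1/2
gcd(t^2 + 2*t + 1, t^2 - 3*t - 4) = t + 1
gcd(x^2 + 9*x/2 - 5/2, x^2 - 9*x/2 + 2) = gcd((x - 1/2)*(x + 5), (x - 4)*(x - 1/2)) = x - 1/2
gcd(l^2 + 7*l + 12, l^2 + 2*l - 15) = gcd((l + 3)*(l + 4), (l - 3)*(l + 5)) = 1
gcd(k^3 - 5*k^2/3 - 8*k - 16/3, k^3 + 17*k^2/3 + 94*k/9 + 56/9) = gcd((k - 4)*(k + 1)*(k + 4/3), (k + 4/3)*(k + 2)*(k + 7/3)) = k + 4/3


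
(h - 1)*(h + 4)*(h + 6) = h^3 + 9*h^2 + 14*h - 24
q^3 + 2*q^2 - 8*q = q*(q - 2)*(q + 4)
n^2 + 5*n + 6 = (n + 2)*(n + 3)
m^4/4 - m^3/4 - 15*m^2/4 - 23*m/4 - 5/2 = (m/2 + 1/2)*(m/2 + 1)*(m - 5)*(m + 1)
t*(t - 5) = t^2 - 5*t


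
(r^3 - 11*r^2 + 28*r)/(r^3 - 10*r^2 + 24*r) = (r - 7)/(r - 6)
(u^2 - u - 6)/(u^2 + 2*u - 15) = (u + 2)/(u + 5)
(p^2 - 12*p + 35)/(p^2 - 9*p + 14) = (p - 5)/(p - 2)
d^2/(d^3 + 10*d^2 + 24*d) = d/(d^2 + 10*d + 24)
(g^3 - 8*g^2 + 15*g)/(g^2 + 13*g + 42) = g*(g^2 - 8*g + 15)/(g^2 + 13*g + 42)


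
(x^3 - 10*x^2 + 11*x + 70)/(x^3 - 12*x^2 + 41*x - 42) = (x^2 - 3*x - 10)/(x^2 - 5*x + 6)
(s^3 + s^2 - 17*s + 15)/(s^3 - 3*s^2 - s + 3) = (s + 5)/(s + 1)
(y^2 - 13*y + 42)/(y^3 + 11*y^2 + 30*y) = (y^2 - 13*y + 42)/(y*(y^2 + 11*y + 30))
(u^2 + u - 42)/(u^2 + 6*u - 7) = (u - 6)/(u - 1)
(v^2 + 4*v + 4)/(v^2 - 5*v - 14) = (v + 2)/(v - 7)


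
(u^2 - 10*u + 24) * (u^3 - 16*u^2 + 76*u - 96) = u^5 - 26*u^4 + 260*u^3 - 1240*u^2 + 2784*u - 2304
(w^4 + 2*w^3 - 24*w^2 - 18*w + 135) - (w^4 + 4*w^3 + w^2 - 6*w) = -2*w^3 - 25*w^2 - 12*w + 135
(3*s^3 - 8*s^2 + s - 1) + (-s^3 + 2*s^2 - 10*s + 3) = 2*s^3 - 6*s^2 - 9*s + 2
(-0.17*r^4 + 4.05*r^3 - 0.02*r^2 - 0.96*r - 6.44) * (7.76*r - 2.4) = -1.3192*r^5 + 31.836*r^4 - 9.8752*r^3 - 7.4016*r^2 - 47.6704*r + 15.456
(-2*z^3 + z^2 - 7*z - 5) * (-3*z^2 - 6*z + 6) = 6*z^5 + 9*z^4 + 3*z^3 + 63*z^2 - 12*z - 30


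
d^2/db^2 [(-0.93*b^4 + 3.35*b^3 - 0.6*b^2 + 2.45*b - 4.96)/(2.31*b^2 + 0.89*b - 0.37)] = (-9.925146*b^6 - 11.471922*b^5 + 0.349307999999997*b^4 + 44.547514*b^3 - 170.02599*b^2 - 45.867804*b - 14.886966)/(12.326391*b^6 + 14.247387*b^5 - 0.433818*b^4 - 3.859129*b^3 + 0.0694859999999999*b^2 + 0.365523*b - 0.050653)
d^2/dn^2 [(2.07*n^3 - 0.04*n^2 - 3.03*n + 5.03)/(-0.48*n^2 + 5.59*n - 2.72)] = (-8.88178419700125e-16*n^5 + 1.4210854715202e-14*n^4 - 122.35107*n^3 + 181.5768*n^2 - 34.64496*n - 208.48859)/(0.110592*n^6 - 3.863808*n^5 + 46.877328*n^4 - 218.466703*n^3 + 265.638192*n^2 - 124.071168*n + 20.123648)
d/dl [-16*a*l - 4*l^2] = -16*a - 8*l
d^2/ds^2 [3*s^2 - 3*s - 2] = 6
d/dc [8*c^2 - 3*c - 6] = 16*c - 3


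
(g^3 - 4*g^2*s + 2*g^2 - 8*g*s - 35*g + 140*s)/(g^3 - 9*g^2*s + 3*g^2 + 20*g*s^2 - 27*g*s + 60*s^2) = (-g^2 - 2*g + 35)/(-g^2 + 5*g*s - 3*g + 15*s)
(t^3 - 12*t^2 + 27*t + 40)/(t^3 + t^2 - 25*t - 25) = (t - 8)/(t + 5)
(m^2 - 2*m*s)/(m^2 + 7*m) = (m - 2*s)/(m + 7)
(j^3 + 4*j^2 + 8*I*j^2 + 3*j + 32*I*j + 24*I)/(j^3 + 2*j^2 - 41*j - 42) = (j^2 + j*(3 + 8*I) + 24*I)/(j^2 + j - 42)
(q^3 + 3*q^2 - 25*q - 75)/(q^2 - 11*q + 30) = (q^2 + 8*q + 15)/(q - 6)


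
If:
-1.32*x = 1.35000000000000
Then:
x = -1.02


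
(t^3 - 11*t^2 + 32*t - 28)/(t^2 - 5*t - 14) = (t^2 - 4*t + 4)/(t + 2)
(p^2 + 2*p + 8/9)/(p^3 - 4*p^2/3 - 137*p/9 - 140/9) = (3*p + 2)/(3*p^2 - 8*p - 35)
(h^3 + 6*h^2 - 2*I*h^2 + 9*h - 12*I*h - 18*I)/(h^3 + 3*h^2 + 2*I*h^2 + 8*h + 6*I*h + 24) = (h + 3)/(h + 4*I)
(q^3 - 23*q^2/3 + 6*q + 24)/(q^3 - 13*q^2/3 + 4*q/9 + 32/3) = 3*(q - 6)/(3*q - 8)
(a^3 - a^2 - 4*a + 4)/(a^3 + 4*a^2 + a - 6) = (a - 2)/(a + 3)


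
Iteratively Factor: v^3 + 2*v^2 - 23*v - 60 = (v - 5)*(v^2 + 7*v + 12) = (v - 5)*(v + 4)*(v + 3)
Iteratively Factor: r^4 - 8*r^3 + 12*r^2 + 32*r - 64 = (r - 4)*(r^3 - 4*r^2 - 4*r + 16) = (r - 4)*(r - 2)*(r^2 - 2*r - 8) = (r - 4)^2*(r - 2)*(r + 2)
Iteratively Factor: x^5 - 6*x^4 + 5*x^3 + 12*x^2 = (x)*(x^4 - 6*x^3 + 5*x^2 + 12*x) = x^2*(x^3 - 6*x^2 + 5*x + 12) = x^2*(x - 4)*(x^2 - 2*x - 3) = x^2*(x - 4)*(x + 1)*(x - 3)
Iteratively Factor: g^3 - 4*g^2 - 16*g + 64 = (g + 4)*(g^2 - 8*g + 16) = (g - 4)*(g + 4)*(g - 4)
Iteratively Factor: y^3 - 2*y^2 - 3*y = (y + 1)*(y^2 - 3*y) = y*(y + 1)*(y - 3)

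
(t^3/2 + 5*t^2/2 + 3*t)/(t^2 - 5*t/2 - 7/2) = t*(t^2 + 5*t + 6)/(2*t^2 - 5*t - 7)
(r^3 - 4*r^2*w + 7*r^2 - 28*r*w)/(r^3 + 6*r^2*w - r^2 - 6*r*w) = (r^2 - 4*r*w + 7*r - 28*w)/(r^2 + 6*r*w - r - 6*w)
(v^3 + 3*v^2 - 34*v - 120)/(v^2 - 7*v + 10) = (v^3 + 3*v^2 - 34*v - 120)/(v^2 - 7*v + 10)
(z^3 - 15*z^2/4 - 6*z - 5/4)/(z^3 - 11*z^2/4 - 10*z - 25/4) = (4*z + 1)/(4*z + 5)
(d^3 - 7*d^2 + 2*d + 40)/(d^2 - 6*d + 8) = (d^2 - 3*d - 10)/(d - 2)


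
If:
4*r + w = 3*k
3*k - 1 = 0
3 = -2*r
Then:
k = 1/3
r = -3/2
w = 7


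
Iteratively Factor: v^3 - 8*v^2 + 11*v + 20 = (v - 4)*(v^2 - 4*v - 5) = (v - 4)*(v + 1)*(v - 5)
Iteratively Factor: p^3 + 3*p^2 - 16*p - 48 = (p + 4)*(p^2 - p - 12) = (p - 4)*(p + 4)*(p + 3)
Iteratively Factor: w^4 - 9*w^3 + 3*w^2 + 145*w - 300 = (w + 4)*(w^3 - 13*w^2 + 55*w - 75) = (w - 5)*(w + 4)*(w^2 - 8*w + 15) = (w - 5)*(w - 3)*(w + 4)*(w - 5)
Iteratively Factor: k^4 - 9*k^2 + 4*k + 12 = (k + 3)*(k^3 - 3*k^2 + 4) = (k - 2)*(k + 3)*(k^2 - k - 2) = (k - 2)^2*(k + 3)*(k + 1)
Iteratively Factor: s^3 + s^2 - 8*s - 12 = (s + 2)*(s^2 - s - 6) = (s + 2)^2*(s - 3)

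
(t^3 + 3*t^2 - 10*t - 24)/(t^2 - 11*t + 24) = (t^2 + 6*t + 8)/(t - 8)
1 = 1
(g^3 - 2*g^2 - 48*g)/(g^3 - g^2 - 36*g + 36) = g*(g - 8)/(g^2 - 7*g + 6)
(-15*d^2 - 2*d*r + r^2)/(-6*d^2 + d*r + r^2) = (-5*d + r)/(-2*d + r)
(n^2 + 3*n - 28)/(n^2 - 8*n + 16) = (n + 7)/(n - 4)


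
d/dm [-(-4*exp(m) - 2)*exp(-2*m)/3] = -(4*exp(m) + 4)*exp(-2*m)/3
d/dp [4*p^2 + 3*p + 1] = 8*p + 3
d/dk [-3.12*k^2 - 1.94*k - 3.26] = -6.24*k - 1.94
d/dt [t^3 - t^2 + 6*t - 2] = 3*t^2 - 2*t + 6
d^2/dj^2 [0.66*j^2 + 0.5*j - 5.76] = 1.32000000000000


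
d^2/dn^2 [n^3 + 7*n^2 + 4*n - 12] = 6*n + 14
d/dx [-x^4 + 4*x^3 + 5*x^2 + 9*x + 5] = -4*x^3 + 12*x^2 + 10*x + 9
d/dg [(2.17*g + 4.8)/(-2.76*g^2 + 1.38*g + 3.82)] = (5.9892*g^2 + 26.496*g + 1.6654)/(7.6176*g^4 - 7.6176*g^3 - 19.182*g^2 + 10.5432*g + 14.5924)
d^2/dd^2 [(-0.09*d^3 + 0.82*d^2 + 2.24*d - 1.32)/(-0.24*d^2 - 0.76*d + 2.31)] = (-6.93889390390723e-18*d^5 + 0.244848*d^3 - 3.21948*d^2 - 3.125034*d - 13.627812)/(0.013824*d^6 + 0.131328*d^5 + 0.016704*d^4 - 2.089088*d^3 - 0.160776*d^2 + 12.166308*d - 12.326391)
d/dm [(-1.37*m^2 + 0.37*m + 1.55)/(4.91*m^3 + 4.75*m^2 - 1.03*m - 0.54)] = (6.7267*m^4 - 3.6334*m^3 - 23.1779*m^2 - 13.2454*m + 1.3967)/(24.1081*m^6 + 46.645*m^5 + 12.4479*m^4 - 15.0878*m^3 - 4.0691*m^2 + 1.1124*m + 0.2916)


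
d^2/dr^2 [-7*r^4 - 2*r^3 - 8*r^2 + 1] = -84*r^2 - 12*r - 16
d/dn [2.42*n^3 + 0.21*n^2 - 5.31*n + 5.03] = 7.26*n^2 + 0.42*n - 5.31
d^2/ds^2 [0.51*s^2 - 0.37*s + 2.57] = 1.02000000000000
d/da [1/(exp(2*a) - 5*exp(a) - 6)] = (5 - 2*exp(a))*exp(a)/(-exp(2*a) + 5*exp(a) + 6)^2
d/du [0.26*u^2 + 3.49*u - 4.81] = 0.52*u + 3.49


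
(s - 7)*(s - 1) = s^2 - 8*s + 7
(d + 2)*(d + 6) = d^2 + 8*d + 12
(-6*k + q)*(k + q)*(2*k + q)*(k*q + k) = -12*k^4*q - 12*k^4 - 16*k^3*q^2 - 16*k^3*q - 3*k^2*q^3 - 3*k^2*q^2 + k*q^4 + k*q^3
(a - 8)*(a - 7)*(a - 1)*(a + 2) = a^4 - 14*a^3 + 39*a^2 + 86*a - 112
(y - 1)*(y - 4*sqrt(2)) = y^2 - 4*sqrt(2)*y - y + 4*sqrt(2)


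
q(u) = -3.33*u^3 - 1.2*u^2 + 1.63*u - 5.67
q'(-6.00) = -343.61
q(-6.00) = 660.63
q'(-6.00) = -343.61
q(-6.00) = 660.63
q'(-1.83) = -27.43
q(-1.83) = 7.74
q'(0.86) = -7.82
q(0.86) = -7.27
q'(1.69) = -30.96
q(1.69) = -22.42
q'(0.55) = -2.71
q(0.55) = -5.69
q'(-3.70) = -126.25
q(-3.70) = 140.55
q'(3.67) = -141.73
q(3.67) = -180.46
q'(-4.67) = -205.03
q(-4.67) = 299.70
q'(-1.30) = -12.13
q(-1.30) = -2.50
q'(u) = -9.99*u^2 - 2.4*u + 1.63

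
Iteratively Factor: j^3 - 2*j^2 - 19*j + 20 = (j - 5)*(j^2 + 3*j - 4) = (j - 5)*(j - 1)*(j + 4)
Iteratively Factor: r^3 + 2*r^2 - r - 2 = (r - 1)*(r^2 + 3*r + 2) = (r - 1)*(r + 2)*(r + 1)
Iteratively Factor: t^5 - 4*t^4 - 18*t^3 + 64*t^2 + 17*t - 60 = (t + 4)*(t^4 - 8*t^3 + 14*t^2 + 8*t - 15) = (t - 5)*(t + 4)*(t^3 - 3*t^2 - t + 3) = (t - 5)*(t - 1)*(t + 4)*(t^2 - 2*t - 3) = (t - 5)*(t - 3)*(t - 1)*(t + 4)*(t + 1)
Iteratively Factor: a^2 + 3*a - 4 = (a - 1)*(a + 4)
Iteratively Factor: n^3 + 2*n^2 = (n)*(n^2 + 2*n) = n^2*(n + 2)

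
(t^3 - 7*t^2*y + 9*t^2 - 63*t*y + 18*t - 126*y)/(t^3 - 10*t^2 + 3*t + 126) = (t^2 - 7*t*y + 6*t - 42*y)/(t^2 - 13*t + 42)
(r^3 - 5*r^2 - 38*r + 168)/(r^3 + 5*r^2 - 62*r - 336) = (r^2 - 11*r + 28)/(r^2 - r - 56)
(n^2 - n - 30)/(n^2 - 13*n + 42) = (n + 5)/(n - 7)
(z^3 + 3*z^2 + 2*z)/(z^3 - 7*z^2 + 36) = z*(z + 1)/(z^2 - 9*z + 18)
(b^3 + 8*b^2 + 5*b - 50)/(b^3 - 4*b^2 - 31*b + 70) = (b + 5)/(b - 7)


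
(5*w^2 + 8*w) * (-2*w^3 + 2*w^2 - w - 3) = -10*w^5 - 6*w^4 + 11*w^3 - 23*w^2 - 24*w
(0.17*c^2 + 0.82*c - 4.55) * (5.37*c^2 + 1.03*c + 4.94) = 0.9129*c^4 + 4.5785*c^3 - 22.7491*c^2 - 0.6357*c - 22.477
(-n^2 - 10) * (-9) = 9*n^2 + 90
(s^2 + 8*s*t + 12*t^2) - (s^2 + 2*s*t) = 6*s*t + 12*t^2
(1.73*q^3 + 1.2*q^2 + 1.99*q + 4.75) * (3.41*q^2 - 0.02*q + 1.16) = 5.8993*q^5 + 4.0574*q^4 + 8.7687*q^3 + 17.5497*q^2 + 2.2134*q + 5.51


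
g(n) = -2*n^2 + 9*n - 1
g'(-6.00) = 33.00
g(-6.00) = -127.00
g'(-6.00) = 33.00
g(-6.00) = -127.00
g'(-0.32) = 10.28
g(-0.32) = -4.08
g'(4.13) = -7.52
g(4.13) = 2.06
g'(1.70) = 2.20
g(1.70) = 8.52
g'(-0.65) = 11.60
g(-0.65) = -7.70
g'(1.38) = 3.48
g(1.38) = 7.61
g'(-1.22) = 13.88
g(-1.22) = -14.96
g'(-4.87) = 28.48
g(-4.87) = -92.26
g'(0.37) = 7.52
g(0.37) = 2.06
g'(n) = 9 - 4*n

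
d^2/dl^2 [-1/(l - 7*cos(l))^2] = 2*(7*l*cos(l) - 98*sin(l)^2 - 42*sin(l) - 52)/(l - 7*cos(l))^4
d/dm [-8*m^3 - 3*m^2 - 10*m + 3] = -24*m^2 - 6*m - 10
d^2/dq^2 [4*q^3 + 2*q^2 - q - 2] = 24*q + 4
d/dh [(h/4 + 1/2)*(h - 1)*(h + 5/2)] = 3*h^2/4 + 7*h/4 + 1/8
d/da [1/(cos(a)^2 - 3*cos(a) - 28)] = (2*cos(a) - 3)*sin(a)/(sin(a)^2 + 3*cos(a) + 27)^2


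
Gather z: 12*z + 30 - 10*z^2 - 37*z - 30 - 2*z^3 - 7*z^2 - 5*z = -2*z^3 - 17*z^2 - 30*z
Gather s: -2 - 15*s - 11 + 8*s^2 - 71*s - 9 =8*s^2 - 86*s - 22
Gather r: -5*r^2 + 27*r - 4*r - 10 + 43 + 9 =-5*r^2 + 23*r + 42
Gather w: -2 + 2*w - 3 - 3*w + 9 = 4 - w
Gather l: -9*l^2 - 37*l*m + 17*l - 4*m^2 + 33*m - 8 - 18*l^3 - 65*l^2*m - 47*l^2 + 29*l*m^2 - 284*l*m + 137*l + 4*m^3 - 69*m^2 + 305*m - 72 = -18*l^3 + l^2*(-65*m - 56) + l*(29*m^2 - 321*m + 154) + 4*m^3 - 73*m^2 + 338*m - 80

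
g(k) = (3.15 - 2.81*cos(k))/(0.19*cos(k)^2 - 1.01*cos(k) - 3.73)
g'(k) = (3.15 - 2.81*cos(k))*(0.38*sin(k)*cos(k) - 1.01*sin(k))/(0.19*cos(k)^2 - 1.01*cos(k) - 3.73)^2 + 2.81*sin(k)/(0.19*cos(k)^2 - 1.01*cos(k) - 3.73)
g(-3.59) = -2.13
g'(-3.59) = -0.93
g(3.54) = -2.18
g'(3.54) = 0.85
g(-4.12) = -1.52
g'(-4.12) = -1.25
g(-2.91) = -2.29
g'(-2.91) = 0.53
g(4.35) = -1.24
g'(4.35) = 1.18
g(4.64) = -0.92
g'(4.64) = 1.03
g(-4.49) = -1.08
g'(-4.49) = -1.11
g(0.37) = -0.12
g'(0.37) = -0.23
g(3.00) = -2.33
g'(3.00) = -0.34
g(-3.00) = -2.33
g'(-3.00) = 0.34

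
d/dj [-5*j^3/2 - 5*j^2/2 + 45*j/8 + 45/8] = -15*j^2/2 - 5*j + 45/8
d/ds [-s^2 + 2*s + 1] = 2 - 2*s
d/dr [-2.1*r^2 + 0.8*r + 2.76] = 0.8 - 4.2*r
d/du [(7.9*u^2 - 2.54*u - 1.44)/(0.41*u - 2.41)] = (3.239*u^2 - 38.078*u + 6.7118)/(0.1681*u^2 - 1.9762*u + 5.8081)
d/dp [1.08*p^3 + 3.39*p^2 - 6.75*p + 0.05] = 3.24*p^2 + 6.78*p - 6.75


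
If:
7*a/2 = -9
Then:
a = -18/7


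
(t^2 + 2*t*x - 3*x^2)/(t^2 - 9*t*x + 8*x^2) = (-t - 3*x)/(-t + 8*x)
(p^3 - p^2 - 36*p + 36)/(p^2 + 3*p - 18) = (p^2 - 7*p + 6)/(p - 3)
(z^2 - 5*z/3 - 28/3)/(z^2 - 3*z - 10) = (-3*z^2 + 5*z + 28)/(3*(-z^2 + 3*z + 10))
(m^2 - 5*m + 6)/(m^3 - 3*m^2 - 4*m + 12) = 1/(m + 2)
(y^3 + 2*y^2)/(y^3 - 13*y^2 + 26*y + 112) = y^2/(y^2 - 15*y + 56)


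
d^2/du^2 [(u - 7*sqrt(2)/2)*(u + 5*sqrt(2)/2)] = 2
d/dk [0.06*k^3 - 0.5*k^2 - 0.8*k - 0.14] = 0.18*k^2 - 1.0*k - 0.8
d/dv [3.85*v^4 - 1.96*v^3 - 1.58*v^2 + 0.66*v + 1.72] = 15.4*v^3 - 5.88*v^2 - 3.16*v + 0.66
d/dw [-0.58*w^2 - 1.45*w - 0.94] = -1.16*w - 1.45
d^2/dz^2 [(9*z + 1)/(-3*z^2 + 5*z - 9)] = 2*(-(6*z - 5)^2*(9*z + 1) + 3*(27*z - 14)*(3*z^2 - 5*z + 9))/(3*z^2 - 5*z + 9)^3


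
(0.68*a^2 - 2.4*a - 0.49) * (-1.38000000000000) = -0.9384*a^2 + 3.312*a + 0.6762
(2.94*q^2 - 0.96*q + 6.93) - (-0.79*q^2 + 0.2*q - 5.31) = 3.73*q^2 - 1.16*q + 12.24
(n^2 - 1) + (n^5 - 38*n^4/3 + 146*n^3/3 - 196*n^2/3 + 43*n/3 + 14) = n^5 - 38*n^4/3 + 146*n^3/3 - 193*n^2/3 + 43*n/3 + 13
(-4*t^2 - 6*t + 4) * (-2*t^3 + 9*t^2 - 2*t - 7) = 8*t^5 - 24*t^4 - 54*t^3 + 76*t^2 + 34*t - 28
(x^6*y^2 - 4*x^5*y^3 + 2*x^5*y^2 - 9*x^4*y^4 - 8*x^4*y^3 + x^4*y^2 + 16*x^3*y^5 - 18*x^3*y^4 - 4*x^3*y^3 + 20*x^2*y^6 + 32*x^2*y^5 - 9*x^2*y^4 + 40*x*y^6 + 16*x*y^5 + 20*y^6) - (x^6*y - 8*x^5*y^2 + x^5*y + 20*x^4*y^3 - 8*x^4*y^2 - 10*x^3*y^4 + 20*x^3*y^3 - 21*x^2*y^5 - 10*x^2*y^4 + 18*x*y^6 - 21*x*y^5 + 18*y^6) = x^6*y^2 - x^6*y - 4*x^5*y^3 + 10*x^5*y^2 - x^5*y - 9*x^4*y^4 - 28*x^4*y^3 + 9*x^4*y^2 + 16*x^3*y^5 - 8*x^3*y^4 - 24*x^3*y^3 + 20*x^2*y^6 + 53*x^2*y^5 + x^2*y^4 + 22*x*y^6 + 37*x*y^5 + 2*y^6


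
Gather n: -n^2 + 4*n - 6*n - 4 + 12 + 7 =-n^2 - 2*n + 15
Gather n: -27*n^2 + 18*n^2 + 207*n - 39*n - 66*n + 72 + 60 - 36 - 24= -9*n^2 + 102*n + 72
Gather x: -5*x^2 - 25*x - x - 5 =-5*x^2 - 26*x - 5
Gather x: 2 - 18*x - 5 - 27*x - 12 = -45*x - 15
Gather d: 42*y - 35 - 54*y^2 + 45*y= -54*y^2 + 87*y - 35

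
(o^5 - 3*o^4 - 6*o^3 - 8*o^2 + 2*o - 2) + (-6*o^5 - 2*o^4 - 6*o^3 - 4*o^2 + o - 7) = -5*o^5 - 5*o^4 - 12*o^3 - 12*o^2 + 3*o - 9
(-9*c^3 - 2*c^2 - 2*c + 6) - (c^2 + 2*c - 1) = -9*c^3 - 3*c^2 - 4*c + 7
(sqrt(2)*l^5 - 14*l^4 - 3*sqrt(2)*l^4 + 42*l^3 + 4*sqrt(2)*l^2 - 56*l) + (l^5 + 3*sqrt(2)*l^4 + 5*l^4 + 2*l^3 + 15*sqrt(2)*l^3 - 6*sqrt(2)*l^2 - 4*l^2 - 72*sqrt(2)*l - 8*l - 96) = l^5 + sqrt(2)*l^5 - 9*l^4 + 15*sqrt(2)*l^3 + 44*l^3 - 4*l^2 - 2*sqrt(2)*l^2 - 72*sqrt(2)*l - 64*l - 96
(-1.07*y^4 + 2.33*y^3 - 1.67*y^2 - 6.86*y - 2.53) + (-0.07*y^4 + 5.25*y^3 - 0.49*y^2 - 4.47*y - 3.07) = -1.14*y^4 + 7.58*y^3 - 2.16*y^2 - 11.33*y - 5.6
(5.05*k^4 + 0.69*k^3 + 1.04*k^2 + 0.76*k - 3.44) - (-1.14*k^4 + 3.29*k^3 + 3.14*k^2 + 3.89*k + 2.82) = 6.19*k^4 - 2.6*k^3 - 2.1*k^2 - 3.13*k - 6.26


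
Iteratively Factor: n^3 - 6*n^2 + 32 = (n - 4)*(n^2 - 2*n - 8) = (n - 4)*(n + 2)*(n - 4)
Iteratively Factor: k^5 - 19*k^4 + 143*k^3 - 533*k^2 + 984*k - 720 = (k - 3)*(k^4 - 16*k^3 + 95*k^2 - 248*k + 240) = (k - 5)*(k - 3)*(k^3 - 11*k^2 + 40*k - 48) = (k - 5)*(k - 4)*(k - 3)*(k^2 - 7*k + 12) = (k - 5)*(k - 4)*(k - 3)^2*(k - 4)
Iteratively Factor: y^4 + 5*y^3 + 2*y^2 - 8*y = (y + 4)*(y^3 + y^2 - 2*y) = (y - 1)*(y + 4)*(y^2 + 2*y) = (y - 1)*(y + 2)*(y + 4)*(y)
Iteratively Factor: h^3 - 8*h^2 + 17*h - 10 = (h - 1)*(h^2 - 7*h + 10) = (h - 2)*(h - 1)*(h - 5)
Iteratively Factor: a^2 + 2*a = (a)*(a + 2)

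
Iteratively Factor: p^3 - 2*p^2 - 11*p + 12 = (p + 3)*(p^2 - 5*p + 4) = (p - 1)*(p + 3)*(p - 4)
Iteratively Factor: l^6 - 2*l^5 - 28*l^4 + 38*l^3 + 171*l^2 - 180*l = (l - 5)*(l^5 + 3*l^4 - 13*l^3 - 27*l^2 + 36*l) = l*(l - 5)*(l^4 + 3*l^3 - 13*l^2 - 27*l + 36) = l*(l - 5)*(l + 3)*(l^3 - 13*l + 12) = l*(l - 5)*(l + 3)*(l + 4)*(l^2 - 4*l + 3) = l*(l - 5)*(l - 1)*(l + 3)*(l + 4)*(l - 3)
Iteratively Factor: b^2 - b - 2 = (b - 2)*(b + 1)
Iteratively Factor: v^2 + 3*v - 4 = (v + 4)*(v - 1)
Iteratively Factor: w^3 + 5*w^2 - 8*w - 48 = (w + 4)*(w^2 + w - 12) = (w - 3)*(w + 4)*(w + 4)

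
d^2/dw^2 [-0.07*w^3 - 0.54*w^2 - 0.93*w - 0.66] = -0.42*w - 1.08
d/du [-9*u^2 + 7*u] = 7 - 18*u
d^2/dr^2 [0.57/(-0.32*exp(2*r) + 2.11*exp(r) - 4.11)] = (-0.57*(0.64*exp(r) - 2.11)*(1.28*exp(r) - 4.22)*exp(r) + (0.7296*exp(r) - 1.2027)*(0.32*exp(2*r) - 2.11*exp(r) + 4.11))*exp(r)/(0.32*exp(2*r) - 2.11*exp(r) + 4.11)^3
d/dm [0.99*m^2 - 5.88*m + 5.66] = 1.98*m - 5.88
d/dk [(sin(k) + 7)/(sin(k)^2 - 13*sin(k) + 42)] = (-14*sin(k) + cos(k)^2 + 132)*cos(k)/(sin(k)^2 - 13*sin(k) + 42)^2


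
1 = 1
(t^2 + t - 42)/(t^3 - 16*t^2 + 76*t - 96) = (t + 7)/(t^2 - 10*t + 16)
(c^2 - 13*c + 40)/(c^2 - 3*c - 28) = (-c^2 + 13*c - 40)/(-c^2 + 3*c + 28)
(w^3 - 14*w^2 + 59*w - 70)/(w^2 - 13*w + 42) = (w^2 - 7*w + 10)/(w - 6)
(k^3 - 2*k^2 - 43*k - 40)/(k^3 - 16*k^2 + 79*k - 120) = (k^2 + 6*k + 5)/(k^2 - 8*k + 15)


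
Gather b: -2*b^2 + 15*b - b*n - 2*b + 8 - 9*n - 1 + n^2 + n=-2*b^2 + b*(13 - n) + n^2 - 8*n + 7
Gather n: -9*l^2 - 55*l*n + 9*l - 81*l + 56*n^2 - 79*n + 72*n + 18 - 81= -9*l^2 - 72*l + 56*n^2 + n*(-55*l - 7) - 63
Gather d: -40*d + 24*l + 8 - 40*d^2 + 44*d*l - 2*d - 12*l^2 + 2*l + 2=-40*d^2 + d*(44*l - 42) - 12*l^2 + 26*l + 10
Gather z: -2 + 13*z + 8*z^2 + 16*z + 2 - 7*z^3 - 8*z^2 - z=-7*z^3 + 28*z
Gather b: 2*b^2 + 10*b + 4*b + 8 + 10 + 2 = 2*b^2 + 14*b + 20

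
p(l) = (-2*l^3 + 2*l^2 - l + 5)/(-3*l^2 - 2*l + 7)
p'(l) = (6*l + 2)*(-2*l^3 + 2*l^2 - l + 5)/(-3*l^2 - 2*l + 7)^2 + (-6*l^2 + 4*l - 1)/(-3*l^2 - 2*l + 7)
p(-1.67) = 10.93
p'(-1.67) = -56.78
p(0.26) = 0.77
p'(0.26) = 0.38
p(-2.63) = -6.81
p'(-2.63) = -4.81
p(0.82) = 1.32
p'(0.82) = 2.21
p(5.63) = 2.96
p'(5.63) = 0.63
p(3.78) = 1.80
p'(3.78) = 0.63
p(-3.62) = -5.17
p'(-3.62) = -0.32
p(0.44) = 0.86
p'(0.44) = 0.65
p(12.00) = 7.07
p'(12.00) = 0.65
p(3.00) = 1.31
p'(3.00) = 0.65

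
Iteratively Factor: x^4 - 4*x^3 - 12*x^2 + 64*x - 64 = (x - 2)*(x^3 - 2*x^2 - 16*x + 32) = (x - 4)*(x - 2)*(x^2 + 2*x - 8) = (x - 4)*(x - 2)^2*(x + 4)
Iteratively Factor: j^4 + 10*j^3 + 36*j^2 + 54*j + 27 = (j + 3)*(j^3 + 7*j^2 + 15*j + 9) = (j + 1)*(j + 3)*(j^2 + 6*j + 9) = (j + 1)*(j + 3)^2*(j + 3)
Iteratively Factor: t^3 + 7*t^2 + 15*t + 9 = (t + 3)*(t^2 + 4*t + 3) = (t + 1)*(t + 3)*(t + 3)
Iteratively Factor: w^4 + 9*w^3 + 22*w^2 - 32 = (w + 2)*(w^3 + 7*w^2 + 8*w - 16) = (w + 2)*(w + 4)*(w^2 + 3*w - 4) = (w + 2)*(w + 4)^2*(w - 1)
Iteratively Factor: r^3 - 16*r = (r)*(r^2 - 16) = r*(r - 4)*(r + 4)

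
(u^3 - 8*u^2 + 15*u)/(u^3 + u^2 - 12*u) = (u - 5)/(u + 4)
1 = 1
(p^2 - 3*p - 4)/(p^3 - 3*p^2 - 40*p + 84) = (p^2 - 3*p - 4)/(p^3 - 3*p^2 - 40*p + 84)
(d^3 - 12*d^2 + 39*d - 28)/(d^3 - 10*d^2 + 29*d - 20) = (d - 7)/(d - 5)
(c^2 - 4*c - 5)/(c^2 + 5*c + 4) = (c - 5)/(c + 4)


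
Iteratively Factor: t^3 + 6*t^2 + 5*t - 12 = (t - 1)*(t^2 + 7*t + 12) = (t - 1)*(t + 3)*(t + 4)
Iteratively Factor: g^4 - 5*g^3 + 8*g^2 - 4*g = (g)*(g^3 - 5*g^2 + 8*g - 4) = g*(g - 2)*(g^2 - 3*g + 2) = g*(g - 2)^2*(g - 1)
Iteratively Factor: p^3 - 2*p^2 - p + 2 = (p - 2)*(p^2 - 1) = (p - 2)*(p + 1)*(p - 1)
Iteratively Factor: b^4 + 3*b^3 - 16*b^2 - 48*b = (b + 3)*(b^3 - 16*b) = (b - 4)*(b + 3)*(b^2 + 4*b) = b*(b - 4)*(b + 3)*(b + 4)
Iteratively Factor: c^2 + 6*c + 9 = (c + 3)*(c + 3)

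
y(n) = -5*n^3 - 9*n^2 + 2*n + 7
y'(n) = -15*n^2 - 18*n + 2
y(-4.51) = 273.59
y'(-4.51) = -221.92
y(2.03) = -67.86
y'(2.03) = -96.35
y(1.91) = -56.85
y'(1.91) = -87.10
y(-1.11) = 0.53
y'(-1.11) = 3.50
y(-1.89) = 4.83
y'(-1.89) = -17.56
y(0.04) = 7.07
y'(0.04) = 1.26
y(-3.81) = 145.27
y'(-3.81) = -147.16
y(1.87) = -53.43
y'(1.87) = -84.11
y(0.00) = 7.00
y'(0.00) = 2.00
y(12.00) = -9905.00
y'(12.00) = -2374.00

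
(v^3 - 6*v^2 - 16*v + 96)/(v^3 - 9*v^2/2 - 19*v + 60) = 2*(v - 4)/(2*v - 5)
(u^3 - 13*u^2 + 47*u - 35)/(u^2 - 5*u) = u - 8 + 7/u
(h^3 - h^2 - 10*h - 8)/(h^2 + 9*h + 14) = (h^2 - 3*h - 4)/(h + 7)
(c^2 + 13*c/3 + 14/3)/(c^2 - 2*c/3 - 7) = (c + 2)/(c - 3)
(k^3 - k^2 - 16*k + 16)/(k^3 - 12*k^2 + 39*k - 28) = (k + 4)/(k - 7)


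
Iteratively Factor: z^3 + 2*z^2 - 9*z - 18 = (z - 3)*(z^2 + 5*z + 6) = (z - 3)*(z + 3)*(z + 2)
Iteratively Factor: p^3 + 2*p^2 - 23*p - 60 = (p - 5)*(p^2 + 7*p + 12) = (p - 5)*(p + 4)*(p + 3)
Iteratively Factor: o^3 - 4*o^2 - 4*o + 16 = (o + 2)*(o^2 - 6*o + 8) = (o - 4)*(o + 2)*(o - 2)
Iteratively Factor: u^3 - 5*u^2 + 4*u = (u)*(u^2 - 5*u + 4) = u*(u - 4)*(u - 1)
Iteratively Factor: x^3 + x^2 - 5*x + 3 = (x + 3)*(x^2 - 2*x + 1) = (x - 1)*(x + 3)*(x - 1)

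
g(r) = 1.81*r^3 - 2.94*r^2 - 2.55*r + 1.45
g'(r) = 5.43*r^2 - 5.88*r - 2.55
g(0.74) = -1.31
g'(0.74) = -3.93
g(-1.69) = -11.37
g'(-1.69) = 22.90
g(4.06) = 63.77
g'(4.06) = 63.08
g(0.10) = 1.17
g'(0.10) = -3.08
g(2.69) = 8.55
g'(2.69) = 20.92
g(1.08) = -2.45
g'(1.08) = -2.57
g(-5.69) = -412.66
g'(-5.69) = 206.71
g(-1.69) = -11.37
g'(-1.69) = 22.90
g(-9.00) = -1533.23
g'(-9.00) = 490.20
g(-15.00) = -6730.55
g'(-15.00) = 1307.40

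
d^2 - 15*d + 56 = (d - 8)*(d - 7)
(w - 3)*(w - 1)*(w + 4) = w^3 - 13*w + 12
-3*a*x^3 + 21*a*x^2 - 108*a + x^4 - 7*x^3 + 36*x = (-3*a + x)*(x - 6)*(x - 3)*(x + 2)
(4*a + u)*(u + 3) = 4*a*u + 12*a + u^2 + 3*u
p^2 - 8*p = p*(p - 8)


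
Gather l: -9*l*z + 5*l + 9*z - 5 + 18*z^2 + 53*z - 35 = l*(5 - 9*z) + 18*z^2 + 62*z - 40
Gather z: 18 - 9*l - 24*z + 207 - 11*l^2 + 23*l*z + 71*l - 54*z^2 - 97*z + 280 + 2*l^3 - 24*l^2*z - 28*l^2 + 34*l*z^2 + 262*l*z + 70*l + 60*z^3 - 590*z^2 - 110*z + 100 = 2*l^3 - 39*l^2 + 132*l + 60*z^3 + z^2*(34*l - 644) + z*(-24*l^2 + 285*l - 231) + 605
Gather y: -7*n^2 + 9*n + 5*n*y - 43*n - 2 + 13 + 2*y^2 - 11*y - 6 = -7*n^2 - 34*n + 2*y^2 + y*(5*n - 11) + 5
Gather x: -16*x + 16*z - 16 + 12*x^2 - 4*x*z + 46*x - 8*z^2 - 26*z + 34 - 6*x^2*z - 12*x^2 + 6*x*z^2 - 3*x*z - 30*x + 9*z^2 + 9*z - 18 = -6*x^2*z + x*(6*z^2 - 7*z) + z^2 - z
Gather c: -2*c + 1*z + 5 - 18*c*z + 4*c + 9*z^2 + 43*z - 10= c*(2 - 18*z) + 9*z^2 + 44*z - 5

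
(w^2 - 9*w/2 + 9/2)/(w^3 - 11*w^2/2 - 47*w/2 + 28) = (2*w^2 - 9*w + 9)/(2*w^3 - 11*w^2 - 47*w + 56)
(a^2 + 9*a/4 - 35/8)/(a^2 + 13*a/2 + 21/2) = (a - 5/4)/(a + 3)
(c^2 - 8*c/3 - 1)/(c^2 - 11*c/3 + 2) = (3*c + 1)/(3*c - 2)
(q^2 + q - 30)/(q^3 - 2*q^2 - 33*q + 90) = 1/(q - 3)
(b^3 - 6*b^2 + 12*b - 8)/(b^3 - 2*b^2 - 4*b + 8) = (b - 2)/(b + 2)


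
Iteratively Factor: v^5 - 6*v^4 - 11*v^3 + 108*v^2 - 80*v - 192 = (v - 4)*(v^4 - 2*v^3 - 19*v^2 + 32*v + 48) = (v - 4)*(v - 3)*(v^3 + v^2 - 16*v - 16) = (v - 4)*(v - 3)*(v + 1)*(v^2 - 16) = (v - 4)^2*(v - 3)*(v + 1)*(v + 4)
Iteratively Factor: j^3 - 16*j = (j)*(j^2 - 16) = j*(j - 4)*(j + 4)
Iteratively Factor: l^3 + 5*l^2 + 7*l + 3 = (l + 1)*(l^2 + 4*l + 3) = (l + 1)^2*(l + 3)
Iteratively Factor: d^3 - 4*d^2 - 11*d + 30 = (d - 5)*(d^2 + d - 6) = (d - 5)*(d + 3)*(d - 2)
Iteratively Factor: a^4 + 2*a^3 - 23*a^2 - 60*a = (a)*(a^3 + 2*a^2 - 23*a - 60) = a*(a + 4)*(a^2 - 2*a - 15) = a*(a - 5)*(a + 4)*(a + 3)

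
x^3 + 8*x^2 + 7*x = x*(x + 1)*(x + 7)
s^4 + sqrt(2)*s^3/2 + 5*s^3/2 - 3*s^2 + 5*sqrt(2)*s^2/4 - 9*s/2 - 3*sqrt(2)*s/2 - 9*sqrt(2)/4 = (s - 3/2)*(s + 1)*(s + 3)*(s + sqrt(2)/2)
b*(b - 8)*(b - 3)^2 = b^4 - 14*b^3 + 57*b^2 - 72*b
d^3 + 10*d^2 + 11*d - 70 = (d - 2)*(d + 5)*(d + 7)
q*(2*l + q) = 2*l*q + q^2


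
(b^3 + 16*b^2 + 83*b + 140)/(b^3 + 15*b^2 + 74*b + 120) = (b + 7)/(b + 6)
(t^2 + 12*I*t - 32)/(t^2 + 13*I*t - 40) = (t + 4*I)/(t + 5*I)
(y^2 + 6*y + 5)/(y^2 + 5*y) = (y + 1)/y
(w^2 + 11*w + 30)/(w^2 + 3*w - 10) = (w + 6)/(w - 2)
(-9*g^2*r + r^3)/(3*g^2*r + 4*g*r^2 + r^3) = (-3*g + r)/(g + r)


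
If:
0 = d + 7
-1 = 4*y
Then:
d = -7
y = -1/4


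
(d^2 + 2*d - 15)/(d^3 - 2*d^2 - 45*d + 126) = (d + 5)/(d^2 + d - 42)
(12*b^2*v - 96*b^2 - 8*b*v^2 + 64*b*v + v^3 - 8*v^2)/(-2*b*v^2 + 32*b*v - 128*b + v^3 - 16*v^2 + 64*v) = (-6*b + v)/(v - 8)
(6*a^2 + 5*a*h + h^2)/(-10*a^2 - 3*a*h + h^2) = (-3*a - h)/(5*a - h)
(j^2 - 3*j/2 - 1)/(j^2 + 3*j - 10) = (j + 1/2)/(j + 5)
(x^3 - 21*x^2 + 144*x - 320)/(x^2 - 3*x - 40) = (x^2 - 13*x + 40)/(x + 5)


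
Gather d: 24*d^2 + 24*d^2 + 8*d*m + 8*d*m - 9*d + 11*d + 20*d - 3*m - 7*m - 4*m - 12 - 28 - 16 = 48*d^2 + d*(16*m + 22) - 14*m - 56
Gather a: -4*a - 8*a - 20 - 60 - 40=-12*a - 120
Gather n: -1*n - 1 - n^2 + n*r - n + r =-n^2 + n*(r - 2) + r - 1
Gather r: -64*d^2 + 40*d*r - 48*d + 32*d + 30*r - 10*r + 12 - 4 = -64*d^2 - 16*d + r*(40*d + 20) + 8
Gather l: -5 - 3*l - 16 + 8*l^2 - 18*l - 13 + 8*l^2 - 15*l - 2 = 16*l^2 - 36*l - 36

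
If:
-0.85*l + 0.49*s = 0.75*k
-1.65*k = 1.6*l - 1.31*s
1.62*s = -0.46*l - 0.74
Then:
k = -0.98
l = 0.52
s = -0.60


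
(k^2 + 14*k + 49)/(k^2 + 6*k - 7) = (k + 7)/(k - 1)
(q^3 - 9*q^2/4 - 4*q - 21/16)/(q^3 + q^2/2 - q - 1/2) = (8*q^2 - 22*q - 21)/(8*(q^2 - 1))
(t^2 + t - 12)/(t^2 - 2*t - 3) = (t + 4)/(t + 1)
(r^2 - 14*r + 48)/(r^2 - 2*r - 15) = (-r^2 + 14*r - 48)/(-r^2 + 2*r + 15)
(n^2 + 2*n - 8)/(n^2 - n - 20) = (n - 2)/(n - 5)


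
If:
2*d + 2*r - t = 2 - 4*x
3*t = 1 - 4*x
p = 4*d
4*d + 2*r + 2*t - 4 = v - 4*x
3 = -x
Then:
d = v/2 - 11/2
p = 2*v - 22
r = 44/3 - v/2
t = 13/3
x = -3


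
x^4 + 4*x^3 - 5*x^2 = x^2*(x - 1)*(x + 5)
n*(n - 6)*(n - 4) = n^3 - 10*n^2 + 24*n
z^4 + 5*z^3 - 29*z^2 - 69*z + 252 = (z - 3)^2*(z + 4)*(z + 7)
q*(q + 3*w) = q^2 + 3*q*w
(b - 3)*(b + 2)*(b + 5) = b^3 + 4*b^2 - 11*b - 30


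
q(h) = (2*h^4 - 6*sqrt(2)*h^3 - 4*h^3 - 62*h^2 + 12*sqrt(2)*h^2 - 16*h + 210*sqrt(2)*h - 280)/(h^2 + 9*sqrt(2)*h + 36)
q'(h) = (-2*h - 9*sqrt(2))*(2*h^4 - 6*sqrt(2)*h^3 - 4*h^3 - 62*h^2 + 12*sqrt(2)*h^2 - 16*h + 210*sqrt(2)*h - 280)/(h^2 + 9*sqrt(2)*h + 36)^2 + (8*h^3 - 18*sqrt(2)*h^2 - 12*h^2 - 124*h + 24*sqrt(2)*h - 16 + 210*sqrt(2))/(h^2 + 9*sqrt(2)*h + 36) = 4*(h^5 - h^4 + 12*sqrt(2)*h^4 - 18*sqrt(2)*h^3 + 18*h^3 - 354*sqrt(2)*h^2 - 50*h^2 - 976*h + 216*sqrt(2)*h - 144 + 2520*sqrt(2))/(h^4 + 18*sqrt(2)*h^3 + 234*h^2 + 648*sqrt(2)*h + 1296)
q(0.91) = -1.44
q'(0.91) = 4.03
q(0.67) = -2.56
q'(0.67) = 5.39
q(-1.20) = -29.61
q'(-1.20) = 28.29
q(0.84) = -1.73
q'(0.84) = 4.40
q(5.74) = -2.40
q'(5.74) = 0.71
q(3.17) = -0.43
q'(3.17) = -1.36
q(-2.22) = -74.22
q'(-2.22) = 65.02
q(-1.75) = -49.08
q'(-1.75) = 43.71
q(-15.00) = 1837.32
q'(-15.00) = -29.41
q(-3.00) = -150.98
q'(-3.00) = 148.74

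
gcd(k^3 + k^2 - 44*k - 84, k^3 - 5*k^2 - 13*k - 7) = k - 7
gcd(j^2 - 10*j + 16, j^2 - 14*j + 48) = j - 8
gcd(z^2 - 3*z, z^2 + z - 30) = 1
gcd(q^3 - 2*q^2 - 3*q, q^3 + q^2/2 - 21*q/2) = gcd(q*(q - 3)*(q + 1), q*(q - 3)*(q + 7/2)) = q^2 - 3*q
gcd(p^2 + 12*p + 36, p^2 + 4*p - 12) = p + 6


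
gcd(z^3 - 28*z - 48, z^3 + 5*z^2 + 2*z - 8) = z^2 + 6*z + 8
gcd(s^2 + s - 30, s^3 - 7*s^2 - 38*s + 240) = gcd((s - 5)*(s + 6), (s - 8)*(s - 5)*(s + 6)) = s^2 + s - 30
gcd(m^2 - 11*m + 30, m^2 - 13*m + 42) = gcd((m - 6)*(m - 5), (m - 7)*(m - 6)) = m - 6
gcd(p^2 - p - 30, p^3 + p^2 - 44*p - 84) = 1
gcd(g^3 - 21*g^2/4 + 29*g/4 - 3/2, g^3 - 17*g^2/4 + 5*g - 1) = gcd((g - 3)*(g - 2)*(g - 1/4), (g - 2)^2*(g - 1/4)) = g^2 - 9*g/4 + 1/2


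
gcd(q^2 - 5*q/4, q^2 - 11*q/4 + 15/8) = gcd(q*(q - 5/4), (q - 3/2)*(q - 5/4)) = q - 5/4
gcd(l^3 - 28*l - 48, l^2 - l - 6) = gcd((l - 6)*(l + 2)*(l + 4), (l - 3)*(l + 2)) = l + 2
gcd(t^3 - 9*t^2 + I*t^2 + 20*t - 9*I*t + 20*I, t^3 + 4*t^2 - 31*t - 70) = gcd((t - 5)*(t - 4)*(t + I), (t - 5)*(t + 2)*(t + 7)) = t - 5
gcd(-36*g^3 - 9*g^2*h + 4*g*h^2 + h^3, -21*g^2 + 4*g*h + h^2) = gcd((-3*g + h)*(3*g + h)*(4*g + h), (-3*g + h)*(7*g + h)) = 3*g - h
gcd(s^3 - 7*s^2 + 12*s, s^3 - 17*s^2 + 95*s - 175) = 1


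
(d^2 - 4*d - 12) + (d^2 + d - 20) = 2*d^2 - 3*d - 32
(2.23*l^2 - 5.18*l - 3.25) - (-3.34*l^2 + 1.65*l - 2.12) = 5.57*l^2 - 6.83*l - 1.13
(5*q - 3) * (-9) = 27 - 45*q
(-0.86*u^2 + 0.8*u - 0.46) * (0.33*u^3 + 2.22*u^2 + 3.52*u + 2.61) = -0.2838*u^5 - 1.6452*u^4 - 1.403*u^3 - 0.4498*u^2 + 0.4688*u - 1.2006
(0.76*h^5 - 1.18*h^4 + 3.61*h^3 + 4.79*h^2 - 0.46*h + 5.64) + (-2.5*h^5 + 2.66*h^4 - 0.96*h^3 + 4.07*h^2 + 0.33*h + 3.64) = -1.74*h^5 + 1.48*h^4 + 2.65*h^3 + 8.86*h^2 - 0.13*h + 9.28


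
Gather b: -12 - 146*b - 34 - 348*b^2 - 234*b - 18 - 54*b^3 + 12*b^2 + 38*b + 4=-54*b^3 - 336*b^2 - 342*b - 60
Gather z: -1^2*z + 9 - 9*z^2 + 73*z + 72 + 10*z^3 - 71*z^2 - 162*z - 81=10*z^3 - 80*z^2 - 90*z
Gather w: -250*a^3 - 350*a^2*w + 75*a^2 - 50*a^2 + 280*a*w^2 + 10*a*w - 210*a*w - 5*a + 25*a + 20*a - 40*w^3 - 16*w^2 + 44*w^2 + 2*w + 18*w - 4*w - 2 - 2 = -250*a^3 + 25*a^2 + 40*a - 40*w^3 + w^2*(280*a + 28) + w*(-350*a^2 - 200*a + 16) - 4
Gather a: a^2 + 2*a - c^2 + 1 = a^2 + 2*a - c^2 + 1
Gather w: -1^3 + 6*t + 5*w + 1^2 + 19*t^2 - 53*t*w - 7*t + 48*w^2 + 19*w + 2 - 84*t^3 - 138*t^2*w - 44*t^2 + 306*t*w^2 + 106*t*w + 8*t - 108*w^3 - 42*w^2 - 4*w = -84*t^3 - 25*t^2 + 7*t - 108*w^3 + w^2*(306*t + 6) + w*(-138*t^2 + 53*t + 20) + 2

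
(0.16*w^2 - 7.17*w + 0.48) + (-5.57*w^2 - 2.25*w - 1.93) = -5.41*w^2 - 9.42*w - 1.45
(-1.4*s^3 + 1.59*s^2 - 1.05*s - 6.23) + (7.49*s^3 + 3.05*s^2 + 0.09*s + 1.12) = 6.09*s^3 + 4.64*s^2 - 0.96*s - 5.11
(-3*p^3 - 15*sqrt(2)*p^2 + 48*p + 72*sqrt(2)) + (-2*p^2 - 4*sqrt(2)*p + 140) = -3*p^3 - 15*sqrt(2)*p^2 - 2*p^2 - 4*sqrt(2)*p + 48*p + 72*sqrt(2) + 140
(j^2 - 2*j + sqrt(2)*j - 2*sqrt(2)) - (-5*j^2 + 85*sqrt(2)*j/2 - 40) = 6*j^2 - 83*sqrt(2)*j/2 - 2*j - 2*sqrt(2) + 40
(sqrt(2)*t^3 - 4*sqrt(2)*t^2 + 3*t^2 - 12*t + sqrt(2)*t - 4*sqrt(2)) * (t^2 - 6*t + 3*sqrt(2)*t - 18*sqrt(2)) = sqrt(2)*t^5 - 10*sqrt(2)*t^4 + 9*t^4 - 90*t^3 + 34*sqrt(2)*t^3 - 100*sqrt(2)*t^2 + 222*t^2 - 60*t + 240*sqrt(2)*t + 144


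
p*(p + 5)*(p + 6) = p^3 + 11*p^2 + 30*p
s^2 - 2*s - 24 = (s - 6)*(s + 4)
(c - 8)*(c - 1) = c^2 - 9*c + 8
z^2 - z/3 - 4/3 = (z - 4/3)*(z + 1)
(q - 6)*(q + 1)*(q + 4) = q^3 - q^2 - 26*q - 24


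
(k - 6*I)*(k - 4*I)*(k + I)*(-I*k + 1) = -I*k^4 - 8*k^3 + 5*I*k^2 - 38*k - 24*I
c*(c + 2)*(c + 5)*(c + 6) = c^4 + 13*c^3 + 52*c^2 + 60*c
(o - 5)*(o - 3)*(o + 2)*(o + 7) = o^4 + o^3 - 43*o^2 + 23*o + 210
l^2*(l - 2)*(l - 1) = l^4 - 3*l^3 + 2*l^2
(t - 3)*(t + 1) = t^2 - 2*t - 3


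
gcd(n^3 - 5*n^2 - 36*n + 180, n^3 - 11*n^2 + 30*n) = n^2 - 11*n + 30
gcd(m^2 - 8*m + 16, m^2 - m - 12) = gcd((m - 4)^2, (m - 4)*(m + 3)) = m - 4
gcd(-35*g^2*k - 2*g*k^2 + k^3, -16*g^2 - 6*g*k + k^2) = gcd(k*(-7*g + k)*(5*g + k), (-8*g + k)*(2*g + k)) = 1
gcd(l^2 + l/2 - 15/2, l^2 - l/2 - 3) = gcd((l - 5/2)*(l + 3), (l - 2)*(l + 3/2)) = 1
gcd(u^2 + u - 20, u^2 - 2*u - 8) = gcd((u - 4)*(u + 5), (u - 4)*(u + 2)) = u - 4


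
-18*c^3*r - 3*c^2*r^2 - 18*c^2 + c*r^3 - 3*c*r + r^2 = (-6*c + r)*(3*c + r)*(c*r + 1)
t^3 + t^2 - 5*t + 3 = (t - 1)^2*(t + 3)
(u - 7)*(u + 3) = u^2 - 4*u - 21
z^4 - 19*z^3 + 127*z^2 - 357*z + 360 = (z - 8)*(z - 5)*(z - 3)^2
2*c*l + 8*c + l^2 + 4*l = (2*c + l)*(l + 4)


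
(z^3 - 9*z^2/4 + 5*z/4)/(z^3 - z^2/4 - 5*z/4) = (z - 1)/(z + 1)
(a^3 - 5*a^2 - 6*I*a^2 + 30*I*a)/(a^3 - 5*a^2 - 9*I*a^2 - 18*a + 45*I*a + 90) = a/(a - 3*I)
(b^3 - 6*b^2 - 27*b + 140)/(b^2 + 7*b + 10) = (b^2 - 11*b + 28)/(b + 2)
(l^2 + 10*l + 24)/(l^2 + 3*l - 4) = (l + 6)/(l - 1)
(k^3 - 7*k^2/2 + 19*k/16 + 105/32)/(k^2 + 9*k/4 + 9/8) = (8*k^2 - 34*k + 35)/(4*(2*k + 3))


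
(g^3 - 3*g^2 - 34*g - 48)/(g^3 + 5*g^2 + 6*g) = (g - 8)/g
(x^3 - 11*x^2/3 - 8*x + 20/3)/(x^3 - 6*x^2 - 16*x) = (3*x^2 - 17*x + 10)/(3*x*(x - 8))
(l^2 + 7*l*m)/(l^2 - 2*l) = (l + 7*m)/(l - 2)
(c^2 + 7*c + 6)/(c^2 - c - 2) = (c + 6)/(c - 2)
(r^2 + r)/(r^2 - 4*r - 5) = r/(r - 5)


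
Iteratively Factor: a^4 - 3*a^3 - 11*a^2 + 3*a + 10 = (a - 1)*(a^3 - 2*a^2 - 13*a - 10) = (a - 1)*(a + 2)*(a^2 - 4*a - 5) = (a - 1)*(a + 1)*(a + 2)*(a - 5)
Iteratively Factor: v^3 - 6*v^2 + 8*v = (v)*(v^2 - 6*v + 8) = v*(v - 4)*(v - 2)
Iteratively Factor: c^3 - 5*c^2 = (c - 5)*(c^2) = c*(c - 5)*(c)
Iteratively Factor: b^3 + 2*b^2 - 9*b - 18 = (b + 3)*(b^2 - b - 6) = (b + 2)*(b + 3)*(b - 3)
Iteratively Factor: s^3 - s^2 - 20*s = (s)*(s^2 - s - 20) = s*(s - 5)*(s + 4)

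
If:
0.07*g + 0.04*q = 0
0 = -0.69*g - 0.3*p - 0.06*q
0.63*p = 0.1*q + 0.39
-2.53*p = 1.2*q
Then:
No Solution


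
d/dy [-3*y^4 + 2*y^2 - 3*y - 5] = -12*y^3 + 4*y - 3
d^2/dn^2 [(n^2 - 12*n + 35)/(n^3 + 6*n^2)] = 2*(n^4 - 36*n^3 - 6*n^2 + 1248*n + 3780)/(n^4*(n^3 + 18*n^2 + 108*n + 216))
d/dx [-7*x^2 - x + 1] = -14*x - 1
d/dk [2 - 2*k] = -2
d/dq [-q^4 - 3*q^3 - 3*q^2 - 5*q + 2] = -4*q^3 - 9*q^2 - 6*q - 5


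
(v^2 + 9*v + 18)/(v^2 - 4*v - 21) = (v + 6)/(v - 7)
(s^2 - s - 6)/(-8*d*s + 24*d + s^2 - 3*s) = (s + 2)/(-8*d + s)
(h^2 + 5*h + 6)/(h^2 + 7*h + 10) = (h + 3)/(h + 5)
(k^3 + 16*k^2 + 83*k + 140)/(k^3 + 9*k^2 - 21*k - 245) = (k^2 + 9*k + 20)/(k^2 + 2*k - 35)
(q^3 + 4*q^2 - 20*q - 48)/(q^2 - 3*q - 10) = (q^2 + 2*q - 24)/(q - 5)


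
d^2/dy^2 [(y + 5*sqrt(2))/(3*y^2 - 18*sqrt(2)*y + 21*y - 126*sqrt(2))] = 2*((y + 5*sqrt(2))*(2*y - 6*sqrt(2) + 7)^2 + (-3*y - 7 + sqrt(2))*(y^2 - 6*sqrt(2)*y + 7*y - 42*sqrt(2)))/(3*(y^2 - 6*sqrt(2)*y + 7*y - 42*sqrt(2))^3)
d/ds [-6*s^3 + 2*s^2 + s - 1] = -18*s^2 + 4*s + 1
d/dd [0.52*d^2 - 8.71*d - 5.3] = 1.04*d - 8.71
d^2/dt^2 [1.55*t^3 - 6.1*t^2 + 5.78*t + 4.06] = 9.3*t - 12.2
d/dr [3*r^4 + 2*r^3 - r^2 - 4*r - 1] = 12*r^3 + 6*r^2 - 2*r - 4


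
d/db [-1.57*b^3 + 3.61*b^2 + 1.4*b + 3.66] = -4.71*b^2 + 7.22*b + 1.4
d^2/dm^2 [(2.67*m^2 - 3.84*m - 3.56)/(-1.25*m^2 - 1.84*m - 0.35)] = (24.282*m^3 + 40.38375*m^2 + 39.048*m + 15.390402)/(1.953125*m^6 + 8.625*m^5 + 14.336625*m^4 + 11.059504*m^3 + 4.014255*m^2 + 0.6762*m + 0.042875)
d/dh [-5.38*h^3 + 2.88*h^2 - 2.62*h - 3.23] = -16.14*h^2 + 5.76*h - 2.62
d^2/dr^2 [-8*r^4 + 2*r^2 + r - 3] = 4 - 96*r^2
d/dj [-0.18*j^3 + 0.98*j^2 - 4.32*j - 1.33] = -0.54*j^2 + 1.96*j - 4.32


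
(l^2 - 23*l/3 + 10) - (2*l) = l^2 - 29*l/3 + 10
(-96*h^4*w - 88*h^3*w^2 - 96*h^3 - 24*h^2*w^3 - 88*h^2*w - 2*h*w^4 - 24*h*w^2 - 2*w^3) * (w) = -96*h^4*w^2 - 88*h^3*w^3 - 96*h^3*w - 24*h^2*w^4 - 88*h^2*w^2 - 2*h*w^5 - 24*h*w^3 - 2*w^4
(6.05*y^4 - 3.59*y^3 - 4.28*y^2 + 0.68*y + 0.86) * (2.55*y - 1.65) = 15.4275*y^5 - 19.137*y^4 - 4.9905*y^3 + 8.796*y^2 + 1.071*y - 1.419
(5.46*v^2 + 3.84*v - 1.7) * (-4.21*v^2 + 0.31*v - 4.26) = -22.9866*v^4 - 14.4738*v^3 - 14.9122*v^2 - 16.8854*v + 7.242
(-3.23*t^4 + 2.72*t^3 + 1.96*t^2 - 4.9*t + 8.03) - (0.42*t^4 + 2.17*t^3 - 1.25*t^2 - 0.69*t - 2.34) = -3.65*t^4 + 0.55*t^3 + 3.21*t^2 - 4.21*t + 10.37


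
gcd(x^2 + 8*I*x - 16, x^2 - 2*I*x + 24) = x + 4*I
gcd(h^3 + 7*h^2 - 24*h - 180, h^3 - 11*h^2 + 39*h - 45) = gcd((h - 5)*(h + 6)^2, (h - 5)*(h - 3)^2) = h - 5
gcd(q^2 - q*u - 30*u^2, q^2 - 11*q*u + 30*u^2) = q - 6*u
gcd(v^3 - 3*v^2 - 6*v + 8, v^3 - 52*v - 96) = v + 2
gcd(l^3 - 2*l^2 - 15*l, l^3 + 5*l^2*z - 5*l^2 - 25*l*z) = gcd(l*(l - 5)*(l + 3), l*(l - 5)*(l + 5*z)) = l^2 - 5*l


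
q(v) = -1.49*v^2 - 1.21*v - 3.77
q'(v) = -2.98*v - 1.21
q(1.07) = -6.77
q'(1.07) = -4.40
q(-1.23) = -4.54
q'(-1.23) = 2.46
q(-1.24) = -4.56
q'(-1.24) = 2.49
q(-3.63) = -19.01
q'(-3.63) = 9.61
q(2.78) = -18.65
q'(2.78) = -9.49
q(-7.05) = -69.30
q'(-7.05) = 19.80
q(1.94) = -11.73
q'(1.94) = -6.99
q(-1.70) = -6.02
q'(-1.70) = 3.86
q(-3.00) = -13.55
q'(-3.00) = 7.73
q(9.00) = -135.35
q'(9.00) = -28.03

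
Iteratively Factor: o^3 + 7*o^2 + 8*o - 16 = (o + 4)*(o^2 + 3*o - 4) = (o - 1)*(o + 4)*(o + 4)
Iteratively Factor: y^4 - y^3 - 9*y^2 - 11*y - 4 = (y - 4)*(y^3 + 3*y^2 + 3*y + 1) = (y - 4)*(y + 1)*(y^2 + 2*y + 1) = (y - 4)*(y + 1)^2*(y + 1)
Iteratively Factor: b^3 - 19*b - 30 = (b + 3)*(b^2 - 3*b - 10) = (b + 2)*(b + 3)*(b - 5)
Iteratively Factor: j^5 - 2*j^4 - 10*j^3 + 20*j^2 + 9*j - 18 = (j - 3)*(j^4 + j^3 - 7*j^2 - j + 6) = (j - 3)*(j - 2)*(j^3 + 3*j^2 - j - 3) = (j - 3)*(j - 2)*(j + 3)*(j^2 - 1) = (j - 3)*(j - 2)*(j - 1)*(j + 3)*(j + 1)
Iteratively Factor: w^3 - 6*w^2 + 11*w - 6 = (w - 2)*(w^2 - 4*w + 3) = (w - 2)*(w - 1)*(w - 3)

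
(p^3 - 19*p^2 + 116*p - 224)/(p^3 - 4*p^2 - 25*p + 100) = (p^2 - 15*p + 56)/(p^2 - 25)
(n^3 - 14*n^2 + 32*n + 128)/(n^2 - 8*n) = n - 6 - 16/n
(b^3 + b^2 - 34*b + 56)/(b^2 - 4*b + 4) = (b^2 + 3*b - 28)/(b - 2)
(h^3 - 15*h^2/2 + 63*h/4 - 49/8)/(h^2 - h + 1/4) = (4*h^2 - 28*h + 49)/(2*(2*h - 1))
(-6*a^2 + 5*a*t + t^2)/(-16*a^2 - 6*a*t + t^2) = (6*a^2 - 5*a*t - t^2)/(16*a^2 + 6*a*t - t^2)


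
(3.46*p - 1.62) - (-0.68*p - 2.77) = 4.14*p + 1.15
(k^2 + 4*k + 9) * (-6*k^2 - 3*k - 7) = -6*k^4 - 27*k^3 - 73*k^2 - 55*k - 63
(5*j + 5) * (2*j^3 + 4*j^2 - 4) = 10*j^4 + 30*j^3 + 20*j^2 - 20*j - 20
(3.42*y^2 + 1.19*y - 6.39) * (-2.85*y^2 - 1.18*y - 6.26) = -9.747*y^4 - 7.4271*y^3 - 4.6019*y^2 + 0.0907999999999998*y + 40.0014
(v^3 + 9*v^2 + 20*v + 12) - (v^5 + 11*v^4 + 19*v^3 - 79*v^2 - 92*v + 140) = -v^5 - 11*v^4 - 18*v^3 + 88*v^2 + 112*v - 128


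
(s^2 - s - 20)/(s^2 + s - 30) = (s + 4)/(s + 6)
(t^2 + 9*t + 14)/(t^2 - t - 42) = (t^2 + 9*t + 14)/(t^2 - t - 42)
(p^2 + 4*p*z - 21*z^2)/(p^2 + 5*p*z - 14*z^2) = (-p + 3*z)/(-p + 2*z)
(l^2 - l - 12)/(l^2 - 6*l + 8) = (l + 3)/(l - 2)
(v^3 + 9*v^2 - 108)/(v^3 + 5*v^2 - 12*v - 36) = (v + 6)/(v + 2)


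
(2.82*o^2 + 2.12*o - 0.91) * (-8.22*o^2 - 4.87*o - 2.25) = -23.1804*o^4 - 31.1598*o^3 - 9.1892*o^2 - 0.3383*o + 2.0475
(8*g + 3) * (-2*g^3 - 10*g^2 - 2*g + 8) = -16*g^4 - 86*g^3 - 46*g^2 + 58*g + 24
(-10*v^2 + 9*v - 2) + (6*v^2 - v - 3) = -4*v^2 + 8*v - 5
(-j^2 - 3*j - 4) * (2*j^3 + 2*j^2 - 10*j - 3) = -2*j^5 - 8*j^4 - 4*j^3 + 25*j^2 + 49*j + 12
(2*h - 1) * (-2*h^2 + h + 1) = -4*h^3 + 4*h^2 + h - 1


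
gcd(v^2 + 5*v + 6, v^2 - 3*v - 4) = 1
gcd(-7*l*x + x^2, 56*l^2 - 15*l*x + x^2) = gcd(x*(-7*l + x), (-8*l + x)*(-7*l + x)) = -7*l + x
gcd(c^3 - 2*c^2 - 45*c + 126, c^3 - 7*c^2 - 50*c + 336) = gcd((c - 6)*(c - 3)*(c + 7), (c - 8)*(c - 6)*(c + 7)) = c^2 + c - 42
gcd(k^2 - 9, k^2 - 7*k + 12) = k - 3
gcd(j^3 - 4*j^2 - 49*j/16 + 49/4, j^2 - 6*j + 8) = j - 4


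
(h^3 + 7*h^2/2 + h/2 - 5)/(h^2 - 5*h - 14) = (2*h^2 + 3*h - 5)/(2*(h - 7))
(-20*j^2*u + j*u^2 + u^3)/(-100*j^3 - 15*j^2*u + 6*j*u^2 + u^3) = u/(5*j + u)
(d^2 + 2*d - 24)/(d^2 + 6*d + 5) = (d^2 + 2*d - 24)/(d^2 + 6*d + 5)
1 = 1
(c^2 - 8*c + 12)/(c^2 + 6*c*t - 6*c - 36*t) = (c - 2)/(c + 6*t)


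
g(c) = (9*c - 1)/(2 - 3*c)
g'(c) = 9/(2 - 3*c) + 3*(9*c - 1)/(2 - 3*c)^2 = 15/(3*c - 2)^2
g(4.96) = -3.39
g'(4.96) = 0.09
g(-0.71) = -1.79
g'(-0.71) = 0.88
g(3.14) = -3.67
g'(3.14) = 0.27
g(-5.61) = -2.73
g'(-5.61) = 0.04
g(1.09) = -6.94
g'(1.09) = 9.30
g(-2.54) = -2.48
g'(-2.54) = 0.16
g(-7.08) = -2.78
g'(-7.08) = 0.03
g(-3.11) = -2.56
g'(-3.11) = 0.12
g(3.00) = -3.71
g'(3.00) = 0.31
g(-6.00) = -2.75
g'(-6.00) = 0.04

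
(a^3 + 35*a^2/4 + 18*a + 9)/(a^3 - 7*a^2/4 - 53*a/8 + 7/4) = 2*(4*a^2 + 27*a + 18)/(8*a^2 - 30*a + 7)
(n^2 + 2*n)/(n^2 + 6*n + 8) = n/(n + 4)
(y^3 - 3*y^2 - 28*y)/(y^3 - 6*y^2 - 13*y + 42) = y*(y + 4)/(y^2 + y - 6)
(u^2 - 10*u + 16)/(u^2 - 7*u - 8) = (u - 2)/(u + 1)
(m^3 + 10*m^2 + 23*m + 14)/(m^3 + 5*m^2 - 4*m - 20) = (m^2 + 8*m + 7)/(m^2 + 3*m - 10)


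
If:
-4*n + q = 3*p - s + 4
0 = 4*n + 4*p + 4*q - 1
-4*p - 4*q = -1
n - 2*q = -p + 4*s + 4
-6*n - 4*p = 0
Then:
No Solution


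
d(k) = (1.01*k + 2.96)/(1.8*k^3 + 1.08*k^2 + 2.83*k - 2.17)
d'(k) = (1.01*k + 2.96)*(-5.4*k^2 - 2.16*k - 2.83)/(1.8*k^3 + 1.08*k^2 + 2.83*k - 2.17)^2 + 1.01/(1.8*k^3 + 1.08*k^2 + 2.83*k - 2.17)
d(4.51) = 0.04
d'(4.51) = -0.02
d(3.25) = 0.08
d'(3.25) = -0.05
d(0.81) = 2.11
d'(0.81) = -9.04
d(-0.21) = -1.01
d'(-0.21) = -1.33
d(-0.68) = -0.55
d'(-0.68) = -0.75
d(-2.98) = 0.00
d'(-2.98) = -0.02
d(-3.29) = 0.01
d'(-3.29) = -0.01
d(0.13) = -1.74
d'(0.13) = -3.69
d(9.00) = 0.01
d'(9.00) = -0.00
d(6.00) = 0.02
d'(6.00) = -0.01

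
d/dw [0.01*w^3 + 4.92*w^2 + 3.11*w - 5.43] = 0.03*w^2 + 9.84*w + 3.11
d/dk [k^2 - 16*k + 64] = 2*k - 16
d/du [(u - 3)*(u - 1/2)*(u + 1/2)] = 3*u^2 - 6*u - 1/4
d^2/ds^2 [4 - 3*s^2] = -6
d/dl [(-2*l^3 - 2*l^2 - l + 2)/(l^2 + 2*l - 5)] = (-2*l^4 - 8*l^3 + 27*l^2 + 16*l + 1)/(l^4 + 4*l^3 - 6*l^2 - 20*l + 25)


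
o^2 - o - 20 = (o - 5)*(o + 4)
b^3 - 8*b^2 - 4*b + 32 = (b - 8)*(b - 2)*(b + 2)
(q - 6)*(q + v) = q^2 + q*v - 6*q - 6*v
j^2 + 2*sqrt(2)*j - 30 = (j - 3*sqrt(2))*(j + 5*sqrt(2))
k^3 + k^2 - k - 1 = (k - 1)*(k + 1)^2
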